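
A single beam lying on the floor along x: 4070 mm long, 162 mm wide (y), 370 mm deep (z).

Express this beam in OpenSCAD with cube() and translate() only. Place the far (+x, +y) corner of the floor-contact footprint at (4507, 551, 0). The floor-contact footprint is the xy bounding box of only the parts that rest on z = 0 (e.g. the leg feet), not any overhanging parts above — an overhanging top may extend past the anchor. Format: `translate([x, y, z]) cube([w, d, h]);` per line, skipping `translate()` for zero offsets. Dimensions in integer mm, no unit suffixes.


translate([437, 389, 0]) cube([4070, 162, 370]);


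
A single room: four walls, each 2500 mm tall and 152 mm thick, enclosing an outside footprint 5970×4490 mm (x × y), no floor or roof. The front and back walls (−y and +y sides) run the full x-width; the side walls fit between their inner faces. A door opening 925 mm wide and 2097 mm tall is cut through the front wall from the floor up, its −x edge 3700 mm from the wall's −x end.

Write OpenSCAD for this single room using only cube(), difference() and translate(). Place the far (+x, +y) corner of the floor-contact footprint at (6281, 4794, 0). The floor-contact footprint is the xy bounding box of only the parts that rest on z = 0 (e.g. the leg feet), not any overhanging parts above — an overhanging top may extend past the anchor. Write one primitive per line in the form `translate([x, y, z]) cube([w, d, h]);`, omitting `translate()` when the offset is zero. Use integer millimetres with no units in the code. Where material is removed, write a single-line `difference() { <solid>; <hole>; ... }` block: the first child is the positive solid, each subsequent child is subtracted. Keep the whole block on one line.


difference() { translate([311, 304, 0]) cube([5970, 152, 2500]); translate([4011, 304, 0]) cube([925, 152, 2097]); }
translate([311, 4642, 0]) cube([5970, 152, 2500]);
translate([311, 456, 0]) cube([152, 4186, 2500]);
translate([6129, 456, 0]) cube([152, 4186, 2500]);


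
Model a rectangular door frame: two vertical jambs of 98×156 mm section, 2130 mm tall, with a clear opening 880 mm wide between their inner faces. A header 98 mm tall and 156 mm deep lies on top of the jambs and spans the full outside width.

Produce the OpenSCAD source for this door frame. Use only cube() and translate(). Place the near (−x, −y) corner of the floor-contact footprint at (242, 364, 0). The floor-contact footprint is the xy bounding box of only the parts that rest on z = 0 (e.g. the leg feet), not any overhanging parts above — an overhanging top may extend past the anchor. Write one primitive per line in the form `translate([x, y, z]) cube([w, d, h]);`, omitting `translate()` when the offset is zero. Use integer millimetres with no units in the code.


translate([242, 364, 0]) cube([98, 156, 2130]);
translate([1220, 364, 0]) cube([98, 156, 2130]);
translate([242, 364, 2130]) cube([1076, 156, 98]);


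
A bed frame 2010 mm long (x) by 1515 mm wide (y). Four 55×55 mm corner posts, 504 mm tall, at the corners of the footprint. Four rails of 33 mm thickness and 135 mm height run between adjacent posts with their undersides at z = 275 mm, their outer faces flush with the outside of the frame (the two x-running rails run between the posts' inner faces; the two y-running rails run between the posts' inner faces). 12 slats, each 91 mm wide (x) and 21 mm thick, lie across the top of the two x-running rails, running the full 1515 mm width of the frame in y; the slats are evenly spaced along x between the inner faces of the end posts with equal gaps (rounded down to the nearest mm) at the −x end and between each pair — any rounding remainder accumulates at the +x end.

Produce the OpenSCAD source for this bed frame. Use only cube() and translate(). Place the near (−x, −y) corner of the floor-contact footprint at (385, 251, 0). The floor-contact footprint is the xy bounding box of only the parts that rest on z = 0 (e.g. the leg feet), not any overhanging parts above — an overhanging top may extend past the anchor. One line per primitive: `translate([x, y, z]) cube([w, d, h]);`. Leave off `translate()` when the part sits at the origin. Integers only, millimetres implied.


translate([385, 251, 0]) cube([55, 55, 504]);
translate([385, 1711, 0]) cube([55, 55, 504]);
translate([2340, 251, 0]) cube([55, 55, 504]);
translate([2340, 1711, 0]) cube([55, 55, 504]);
translate([440, 251, 275]) cube([1900, 33, 135]);
translate([440, 1733, 275]) cube([1900, 33, 135]);
translate([385, 306, 275]) cube([33, 1405, 135]);
translate([2362, 306, 275]) cube([33, 1405, 135]);
translate([502, 251, 410]) cube([91, 1515, 21]);
translate([655, 251, 410]) cube([91, 1515, 21]);
translate([808, 251, 410]) cube([91, 1515, 21]);
translate([961, 251, 410]) cube([91, 1515, 21]);
translate([1114, 251, 410]) cube([91, 1515, 21]);
translate([1267, 251, 410]) cube([91, 1515, 21]);
translate([1420, 251, 410]) cube([91, 1515, 21]);
translate([1573, 251, 410]) cube([91, 1515, 21]);
translate([1726, 251, 410]) cube([91, 1515, 21]);
translate([1879, 251, 410]) cube([91, 1515, 21]);
translate([2032, 251, 410]) cube([91, 1515, 21]);
translate([2185, 251, 410]) cube([91, 1515, 21]);


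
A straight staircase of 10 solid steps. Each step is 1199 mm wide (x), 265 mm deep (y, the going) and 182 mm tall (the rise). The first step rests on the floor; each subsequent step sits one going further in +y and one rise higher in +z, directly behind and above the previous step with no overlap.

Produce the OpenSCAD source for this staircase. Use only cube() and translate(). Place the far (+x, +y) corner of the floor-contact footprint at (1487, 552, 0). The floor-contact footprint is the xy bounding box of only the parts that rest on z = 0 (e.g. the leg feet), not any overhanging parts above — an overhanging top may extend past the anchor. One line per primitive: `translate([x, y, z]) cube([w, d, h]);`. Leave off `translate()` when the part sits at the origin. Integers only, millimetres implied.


translate([288, 287, 0]) cube([1199, 265, 182]);
translate([288, 552, 182]) cube([1199, 265, 182]);
translate([288, 817, 364]) cube([1199, 265, 182]);
translate([288, 1082, 546]) cube([1199, 265, 182]);
translate([288, 1347, 728]) cube([1199, 265, 182]);
translate([288, 1612, 910]) cube([1199, 265, 182]);
translate([288, 1877, 1092]) cube([1199, 265, 182]);
translate([288, 2142, 1274]) cube([1199, 265, 182]);
translate([288, 2407, 1456]) cube([1199, 265, 182]);
translate([288, 2672, 1638]) cube([1199, 265, 182]);


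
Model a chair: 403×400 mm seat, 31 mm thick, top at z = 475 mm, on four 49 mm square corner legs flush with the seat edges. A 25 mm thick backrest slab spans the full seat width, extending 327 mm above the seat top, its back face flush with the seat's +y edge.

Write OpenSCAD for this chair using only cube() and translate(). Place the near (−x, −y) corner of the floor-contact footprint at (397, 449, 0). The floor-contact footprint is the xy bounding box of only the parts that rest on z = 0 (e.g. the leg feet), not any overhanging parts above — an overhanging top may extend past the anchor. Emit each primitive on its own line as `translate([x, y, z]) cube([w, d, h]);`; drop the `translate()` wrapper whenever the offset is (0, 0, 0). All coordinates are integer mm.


// leg_h = 475 - 31 = 444
translate([397, 449, 444]) cube([403, 400, 31]);
translate([397, 449, 0]) cube([49, 49, 444]);
translate([751, 449, 0]) cube([49, 49, 444]);
translate([397, 800, 0]) cube([49, 49, 444]);
translate([751, 800, 0]) cube([49, 49, 444]);
translate([397, 824, 475]) cube([403, 25, 327]);


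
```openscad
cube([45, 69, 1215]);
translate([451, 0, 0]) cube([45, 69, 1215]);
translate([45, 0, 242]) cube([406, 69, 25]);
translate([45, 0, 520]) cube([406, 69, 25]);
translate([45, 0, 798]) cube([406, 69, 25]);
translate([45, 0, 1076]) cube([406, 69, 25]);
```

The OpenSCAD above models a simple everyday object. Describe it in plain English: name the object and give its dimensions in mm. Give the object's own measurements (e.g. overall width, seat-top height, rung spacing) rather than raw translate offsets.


A straight ladder. Two 45×69 mm vertical rails, 1215 mm tall, stand 496 mm apart (outside-to-outside) with their front faces coplanar on the −y side. 4 rungs, each 69 mm deep and 25 mm tall, span between the inner faces of the rails, front faces flush with the rails. The lowest rung's underside is at z = 242 mm and rungs are spaced 278 mm apart (underside to underside).


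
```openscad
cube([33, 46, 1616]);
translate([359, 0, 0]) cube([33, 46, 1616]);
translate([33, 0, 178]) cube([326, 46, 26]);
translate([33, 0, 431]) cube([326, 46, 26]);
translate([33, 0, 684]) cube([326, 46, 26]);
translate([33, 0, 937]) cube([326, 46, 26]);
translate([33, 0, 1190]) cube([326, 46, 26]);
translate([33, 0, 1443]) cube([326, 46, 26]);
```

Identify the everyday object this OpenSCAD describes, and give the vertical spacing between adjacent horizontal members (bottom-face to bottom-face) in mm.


A ladder. The rung spacing is 253 mm.

Two tall 33×46 posts with 6 short bars between them — a ladder. Adjacent rungs sit at z = 178 and z = 431, so the spacing is 431 − 178 = 253 mm.


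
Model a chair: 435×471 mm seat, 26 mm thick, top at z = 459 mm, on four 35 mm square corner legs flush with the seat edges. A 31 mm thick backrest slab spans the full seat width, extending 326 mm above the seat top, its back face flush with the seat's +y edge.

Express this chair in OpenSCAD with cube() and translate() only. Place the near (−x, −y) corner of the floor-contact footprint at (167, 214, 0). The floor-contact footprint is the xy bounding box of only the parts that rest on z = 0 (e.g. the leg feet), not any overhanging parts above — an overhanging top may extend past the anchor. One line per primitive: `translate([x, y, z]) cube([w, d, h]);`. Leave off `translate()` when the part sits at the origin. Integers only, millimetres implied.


// leg_h = 459 - 26 = 433
translate([167, 214, 433]) cube([435, 471, 26]);
translate([167, 214, 0]) cube([35, 35, 433]);
translate([567, 214, 0]) cube([35, 35, 433]);
translate([167, 650, 0]) cube([35, 35, 433]);
translate([567, 650, 0]) cube([35, 35, 433]);
translate([167, 654, 459]) cube([435, 31, 326]);


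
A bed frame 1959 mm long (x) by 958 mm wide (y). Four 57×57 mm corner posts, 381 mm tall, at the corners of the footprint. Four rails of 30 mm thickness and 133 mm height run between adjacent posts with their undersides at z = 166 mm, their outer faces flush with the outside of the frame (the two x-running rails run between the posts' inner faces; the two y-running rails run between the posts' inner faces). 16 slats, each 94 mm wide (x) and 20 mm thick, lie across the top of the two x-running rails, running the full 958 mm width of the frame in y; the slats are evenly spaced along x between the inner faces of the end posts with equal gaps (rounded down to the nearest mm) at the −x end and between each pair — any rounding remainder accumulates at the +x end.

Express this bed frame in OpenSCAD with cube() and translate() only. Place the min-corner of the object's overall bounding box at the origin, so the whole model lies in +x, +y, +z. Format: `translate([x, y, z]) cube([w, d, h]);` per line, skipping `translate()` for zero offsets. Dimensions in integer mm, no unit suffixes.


// slat z = rail_z + rail_h = 166 + 133 = 299
// slat gap = ⌊(1845 − 16·94) / 17⌋ = 20
cube([57, 57, 381]);
translate([0, 901, 0]) cube([57, 57, 381]);
translate([1902, 0, 0]) cube([57, 57, 381]);
translate([1902, 901, 0]) cube([57, 57, 381]);
translate([57, 0, 166]) cube([1845, 30, 133]);
translate([57, 928, 166]) cube([1845, 30, 133]);
translate([0, 57, 166]) cube([30, 844, 133]);
translate([1929, 57, 166]) cube([30, 844, 133]);
translate([77, 0, 299]) cube([94, 958, 20]);
translate([191, 0, 299]) cube([94, 958, 20]);
translate([305, 0, 299]) cube([94, 958, 20]);
translate([419, 0, 299]) cube([94, 958, 20]);
translate([533, 0, 299]) cube([94, 958, 20]);
translate([647, 0, 299]) cube([94, 958, 20]);
translate([761, 0, 299]) cube([94, 958, 20]);
translate([875, 0, 299]) cube([94, 958, 20]);
translate([989, 0, 299]) cube([94, 958, 20]);
translate([1103, 0, 299]) cube([94, 958, 20]);
translate([1217, 0, 299]) cube([94, 958, 20]);
translate([1331, 0, 299]) cube([94, 958, 20]);
translate([1445, 0, 299]) cube([94, 958, 20]);
translate([1559, 0, 299]) cube([94, 958, 20]);
translate([1673, 0, 299]) cube([94, 958, 20]);
translate([1787, 0, 299]) cube([94, 958, 20]);


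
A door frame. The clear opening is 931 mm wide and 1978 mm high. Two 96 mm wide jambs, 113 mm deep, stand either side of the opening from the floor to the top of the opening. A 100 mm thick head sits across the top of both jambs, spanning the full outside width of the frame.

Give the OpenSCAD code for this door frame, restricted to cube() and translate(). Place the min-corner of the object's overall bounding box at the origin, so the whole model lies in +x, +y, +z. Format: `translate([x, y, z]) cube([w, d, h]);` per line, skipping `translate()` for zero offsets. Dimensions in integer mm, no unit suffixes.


cube([96, 113, 1978]);
translate([1027, 0, 0]) cube([96, 113, 1978]);
translate([0, 0, 1978]) cube([1123, 113, 100]);


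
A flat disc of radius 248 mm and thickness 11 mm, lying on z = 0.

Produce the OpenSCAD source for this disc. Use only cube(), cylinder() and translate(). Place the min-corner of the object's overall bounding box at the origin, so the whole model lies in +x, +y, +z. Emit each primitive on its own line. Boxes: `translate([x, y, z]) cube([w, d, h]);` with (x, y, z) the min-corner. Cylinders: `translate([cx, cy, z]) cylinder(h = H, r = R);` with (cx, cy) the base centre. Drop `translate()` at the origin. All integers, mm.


translate([248, 248, 0]) cylinder(h = 11, r = 248);


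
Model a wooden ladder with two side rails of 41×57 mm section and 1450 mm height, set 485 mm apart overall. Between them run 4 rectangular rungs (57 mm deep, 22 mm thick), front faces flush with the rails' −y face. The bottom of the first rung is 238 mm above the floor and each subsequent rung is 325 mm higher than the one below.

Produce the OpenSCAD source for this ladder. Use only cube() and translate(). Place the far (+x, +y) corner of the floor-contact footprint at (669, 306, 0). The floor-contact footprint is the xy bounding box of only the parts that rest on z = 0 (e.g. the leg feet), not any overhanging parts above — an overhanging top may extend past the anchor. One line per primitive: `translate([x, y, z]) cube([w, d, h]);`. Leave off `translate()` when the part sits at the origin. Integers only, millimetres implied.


translate([184, 249, 0]) cube([41, 57, 1450]);
translate([628, 249, 0]) cube([41, 57, 1450]);
translate([225, 249, 238]) cube([403, 57, 22]);
translate([225, 249, 563]) cube([403, 57, 22]);
translate([225, 249, 888]) cube([403, 57, 22]);
translate([225, 249, 1213]) cube([403, 57, 22]);


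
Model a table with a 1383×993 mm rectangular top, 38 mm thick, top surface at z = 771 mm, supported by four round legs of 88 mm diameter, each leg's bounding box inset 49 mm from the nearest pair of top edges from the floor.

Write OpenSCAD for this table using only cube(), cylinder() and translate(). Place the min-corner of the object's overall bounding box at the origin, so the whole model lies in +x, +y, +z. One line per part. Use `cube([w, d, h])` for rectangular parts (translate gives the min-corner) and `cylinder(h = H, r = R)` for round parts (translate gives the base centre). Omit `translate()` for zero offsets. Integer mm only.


translate([0, 0, 733]) cube([1383, 993, 38]);
translate([93, 93, 0]) cylinder(h = 733, r = 44);
translate([1290, 93, 0]) cylinder(h = 733, r = 44);
translate([93, 900, 0]) cylinder(h = 733, r = 44);
translate([1290, 900, 0]) cylinder(h = 733, r = 44);


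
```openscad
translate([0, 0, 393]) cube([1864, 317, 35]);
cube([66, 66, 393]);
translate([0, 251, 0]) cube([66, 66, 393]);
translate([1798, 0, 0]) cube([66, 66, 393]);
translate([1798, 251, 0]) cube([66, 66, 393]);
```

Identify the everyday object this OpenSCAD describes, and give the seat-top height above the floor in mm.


A bench. The seat-top height is 428 mm.

A long slab on four corner posts — a bench. The slab sits at z = 393 with thickness 35, so the top is 393 + 35 = 428 mm.


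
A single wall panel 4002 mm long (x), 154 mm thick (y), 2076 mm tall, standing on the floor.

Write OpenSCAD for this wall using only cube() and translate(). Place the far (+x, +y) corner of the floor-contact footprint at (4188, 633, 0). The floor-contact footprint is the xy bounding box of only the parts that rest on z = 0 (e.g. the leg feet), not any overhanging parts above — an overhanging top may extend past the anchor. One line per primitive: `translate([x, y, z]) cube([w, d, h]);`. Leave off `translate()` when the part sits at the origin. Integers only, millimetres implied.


translate([186, 479, 0]) cube([4002, 154, 2076]);


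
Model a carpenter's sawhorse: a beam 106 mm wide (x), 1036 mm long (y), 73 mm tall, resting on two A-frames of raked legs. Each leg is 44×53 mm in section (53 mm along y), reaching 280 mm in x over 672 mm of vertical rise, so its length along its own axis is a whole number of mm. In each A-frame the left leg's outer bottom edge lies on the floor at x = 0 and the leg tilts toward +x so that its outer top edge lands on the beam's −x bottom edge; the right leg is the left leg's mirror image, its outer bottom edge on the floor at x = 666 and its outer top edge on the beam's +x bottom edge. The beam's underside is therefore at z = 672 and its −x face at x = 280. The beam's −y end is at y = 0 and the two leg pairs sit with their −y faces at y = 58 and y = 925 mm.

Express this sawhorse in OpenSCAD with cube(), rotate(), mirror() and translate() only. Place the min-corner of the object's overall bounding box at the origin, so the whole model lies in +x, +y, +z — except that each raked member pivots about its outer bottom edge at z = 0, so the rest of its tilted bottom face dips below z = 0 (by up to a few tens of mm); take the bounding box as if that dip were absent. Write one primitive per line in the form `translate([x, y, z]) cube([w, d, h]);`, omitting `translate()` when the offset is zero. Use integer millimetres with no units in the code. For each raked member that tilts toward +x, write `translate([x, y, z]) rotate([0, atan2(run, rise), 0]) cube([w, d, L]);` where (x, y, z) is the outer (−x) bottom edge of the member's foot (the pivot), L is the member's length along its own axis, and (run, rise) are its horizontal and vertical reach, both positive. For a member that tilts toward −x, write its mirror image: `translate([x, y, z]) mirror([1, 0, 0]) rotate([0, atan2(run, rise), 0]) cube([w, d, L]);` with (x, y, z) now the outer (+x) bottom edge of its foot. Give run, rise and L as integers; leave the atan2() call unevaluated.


// leg length = √(280² + 672²) = 728
// right-leg outer foot x = 2·280 + 106 = 666
// beam min-corner = (280, 0, 672)
translate([280, 0, 672]) cube([106, 1036, 73]);
translate([0, 58, 0]) rotate([0, atan2(280, 672), 0]) cube([44, 53, 728]);
translate([666, 58, 0]) mirror([1, 0, 0]) rotate([0, atan2(280, 672), 0]) cube([44, 53, 728]);
translate([0, 925, 0]) rotate([0, atan2(280, 672), 0]) cube([44, 53, 728]);
translate([666, 925, 0]) mirror([1, 0, 0]) rotate([0, atan2(280, 672), 0]) cube([44, 53, 728]);


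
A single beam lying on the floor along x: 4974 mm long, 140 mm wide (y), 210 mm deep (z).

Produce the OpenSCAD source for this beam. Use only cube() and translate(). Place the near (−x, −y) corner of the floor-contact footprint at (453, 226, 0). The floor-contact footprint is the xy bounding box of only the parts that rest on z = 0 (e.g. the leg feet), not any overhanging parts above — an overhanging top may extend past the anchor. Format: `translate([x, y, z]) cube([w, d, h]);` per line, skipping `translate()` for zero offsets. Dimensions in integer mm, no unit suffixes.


translate([453, 226, 0]) cube([4974, 140, 210]);


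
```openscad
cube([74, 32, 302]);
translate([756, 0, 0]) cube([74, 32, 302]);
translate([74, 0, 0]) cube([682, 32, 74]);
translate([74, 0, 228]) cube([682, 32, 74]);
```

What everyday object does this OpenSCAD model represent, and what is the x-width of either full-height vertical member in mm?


A picture frame. The border width is 74 mm.

Four thin pieces enclosing a rectangular opening — a picture frame. The two full-height stiles are 302 mm tall; the top rail sits at z = 228 and is 74 mm tall, so the border above the opening is 302 − 228 = 74 mm, matching the stile x-width.


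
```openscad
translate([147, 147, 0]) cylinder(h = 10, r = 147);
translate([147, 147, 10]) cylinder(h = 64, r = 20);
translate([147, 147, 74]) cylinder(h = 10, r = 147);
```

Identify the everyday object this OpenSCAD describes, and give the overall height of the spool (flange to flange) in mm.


A spool. The overall height is 84 mm.

Three coaxial cylinders, large–small–large — a spool. Two 10 mm flanges and a 64 mm core give 10 + 64 + 10 = 84 mm.


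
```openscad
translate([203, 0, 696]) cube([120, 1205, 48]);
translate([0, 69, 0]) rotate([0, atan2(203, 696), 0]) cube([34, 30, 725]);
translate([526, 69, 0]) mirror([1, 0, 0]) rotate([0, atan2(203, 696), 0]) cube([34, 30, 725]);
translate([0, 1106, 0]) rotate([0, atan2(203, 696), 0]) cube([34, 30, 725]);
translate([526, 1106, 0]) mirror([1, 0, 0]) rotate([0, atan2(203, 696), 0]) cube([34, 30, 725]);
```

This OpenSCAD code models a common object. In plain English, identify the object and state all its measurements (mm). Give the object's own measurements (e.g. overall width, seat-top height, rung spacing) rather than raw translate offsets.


A sawhorse. A 120×1205×48 mm beam (x, y, z) sits on two A-frame leg pairs. Each pair is two raked legs of 34×30 mm section (30 mm along y) splaying symmetrically in x. Each leg rises 696 mm vertically over 203 mm of horizontal reach and is 725 mm long along its own axis. Every leg's outer bottom edge rests on the floor and its outer top edge meets a bottom edge of the beam — the left legs (tilting toward +x) meet the beam's −x bottom edge, the right legs (their mirror images, tilting toward −x) meet its +x bottom edge — so the leg tops tuck under the beam, the beam's underside is 696 mm above the floor, and the feet are 526 mm apart outside-to-outside with the beam centred between them. The two leg pairs are set in 69 mm from either end of the beam.


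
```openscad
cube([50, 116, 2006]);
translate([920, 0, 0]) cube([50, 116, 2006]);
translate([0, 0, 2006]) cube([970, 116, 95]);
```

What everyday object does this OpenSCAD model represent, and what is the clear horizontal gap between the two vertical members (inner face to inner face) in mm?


A door frame. The clear opening width is 870 mm.

Two 2006 mm tall posts with a header on top — a door frame. The left jamb is 50 mm wide at x = 0; the right jamb starts at x = 920. The clear opening is 920 − 50 = 870 mm.


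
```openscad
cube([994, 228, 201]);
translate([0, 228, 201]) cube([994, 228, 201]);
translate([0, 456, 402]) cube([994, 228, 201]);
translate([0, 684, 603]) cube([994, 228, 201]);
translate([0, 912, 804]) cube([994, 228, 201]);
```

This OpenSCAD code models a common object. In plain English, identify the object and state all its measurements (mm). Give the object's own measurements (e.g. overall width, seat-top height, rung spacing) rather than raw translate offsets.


A straight staircase of 5 solid steps. Each step is 994 mm wide (x), 228 mm deep (y, the going) and 201 mm tall (the rise). The first step rests on the floor; each subsequent step sits one going further in +y and one rise higher in +z, directly behind and above the previous step with no overlap.


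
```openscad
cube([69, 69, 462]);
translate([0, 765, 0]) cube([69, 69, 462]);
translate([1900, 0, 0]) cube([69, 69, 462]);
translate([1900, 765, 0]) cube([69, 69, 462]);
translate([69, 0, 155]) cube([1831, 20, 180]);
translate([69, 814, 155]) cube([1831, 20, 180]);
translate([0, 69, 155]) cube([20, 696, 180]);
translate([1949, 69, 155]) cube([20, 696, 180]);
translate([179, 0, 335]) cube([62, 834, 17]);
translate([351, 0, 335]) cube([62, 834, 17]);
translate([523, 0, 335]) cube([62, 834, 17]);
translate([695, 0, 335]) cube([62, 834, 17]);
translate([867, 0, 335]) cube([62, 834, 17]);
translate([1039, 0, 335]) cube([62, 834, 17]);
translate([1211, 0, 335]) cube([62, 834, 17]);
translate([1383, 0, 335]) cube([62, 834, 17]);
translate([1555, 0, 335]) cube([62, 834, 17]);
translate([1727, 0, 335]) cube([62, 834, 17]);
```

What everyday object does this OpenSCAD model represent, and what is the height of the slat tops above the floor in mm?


A bed frame. The slat-top height is 352 mm.

Four posts, four rails, and a row of slats — a bed frame. Slats sit on the rails at z = 155 + 180 = 335; with slat thickness 17, the top is 352 mm.


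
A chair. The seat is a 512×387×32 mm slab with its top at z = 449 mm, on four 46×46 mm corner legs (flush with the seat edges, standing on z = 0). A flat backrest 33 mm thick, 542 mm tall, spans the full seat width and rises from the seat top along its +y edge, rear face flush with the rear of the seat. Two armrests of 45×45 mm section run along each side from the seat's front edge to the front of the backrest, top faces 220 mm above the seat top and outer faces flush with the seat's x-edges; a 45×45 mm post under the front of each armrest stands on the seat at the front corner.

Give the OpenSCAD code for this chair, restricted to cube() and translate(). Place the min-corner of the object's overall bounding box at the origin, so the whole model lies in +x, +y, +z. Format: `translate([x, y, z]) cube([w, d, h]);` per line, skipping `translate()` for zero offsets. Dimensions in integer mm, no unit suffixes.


translate([0, 0, 417]) cube([512, 387, 32]);
cube([46, 46, 417]);
translate([466, 0, 0]) cube([46, 46, 417]);
translate([0, 341, 0]) cube([46, 46, 417]);
translate([466, 341, 0]) cube([46, 46, 417]);
translate([0, 354, 449]) cube([512, 33, 542]);
translate([0, 0, 624]) cube([45, 354, 45]);
translate([467, 0, 624]) cube([45, 354, 45]);
translate([0, 0, 449]) cube([45, 45, 175]);
translate([467, 0, 449]) cube([45, 45, 175]);


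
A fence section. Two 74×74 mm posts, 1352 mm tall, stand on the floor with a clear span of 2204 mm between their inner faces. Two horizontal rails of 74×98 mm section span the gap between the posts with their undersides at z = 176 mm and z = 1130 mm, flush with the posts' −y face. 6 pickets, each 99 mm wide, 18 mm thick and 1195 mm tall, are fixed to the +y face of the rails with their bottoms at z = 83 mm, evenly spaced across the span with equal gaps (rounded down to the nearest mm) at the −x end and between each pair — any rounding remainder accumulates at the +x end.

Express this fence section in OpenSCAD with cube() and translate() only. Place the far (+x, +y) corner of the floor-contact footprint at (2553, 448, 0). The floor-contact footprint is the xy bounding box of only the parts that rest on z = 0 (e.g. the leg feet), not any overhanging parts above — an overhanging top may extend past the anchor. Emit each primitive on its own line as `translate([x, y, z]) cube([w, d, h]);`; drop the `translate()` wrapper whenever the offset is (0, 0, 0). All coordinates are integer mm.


translate([201, 374, 0]) cube([74, 74, 1352]);
translate([2479, 374, 0]) cube([74, 74, 1352]);
translate([275, 374, 176]) cube([2204, 74, 98]);
translate([275, 374, 1130]) cube([2204, 74, 98]);
translate([505, 448, 83]) cube([99, 18, 1195]);
translate([834, 448, 83]) cube([99, 18, 1195]);
translate([1163, 448, 83]) cube([99, 18, 1195]);
translate([1492, 448, 83]) cube([99, 18, 1195]);
translate([1821, 448, 83]) cube([99, 18, 1195]);
translate([2150, 448, 83]) cube([99, 18, 1195]);


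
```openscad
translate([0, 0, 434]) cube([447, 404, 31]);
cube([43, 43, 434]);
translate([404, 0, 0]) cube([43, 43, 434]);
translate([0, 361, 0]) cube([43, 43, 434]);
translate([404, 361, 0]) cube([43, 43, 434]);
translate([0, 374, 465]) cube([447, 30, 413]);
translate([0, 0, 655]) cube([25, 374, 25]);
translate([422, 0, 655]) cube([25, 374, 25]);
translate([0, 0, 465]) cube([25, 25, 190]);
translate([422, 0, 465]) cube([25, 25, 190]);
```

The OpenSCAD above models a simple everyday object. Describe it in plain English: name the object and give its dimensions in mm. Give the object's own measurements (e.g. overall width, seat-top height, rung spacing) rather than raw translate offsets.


A chair. The seat is a 447×404×31 mm slab with its top at z = 465 mm, on four 43×43 mm corner legs (flush with the seat edges, standing on z = 0). A flat backrest 30 mm thick, 413 mm tall, spans the full seat width and rises from the seat top along its +y edge, rear face flush with the rear of the seat. Two armrests of 25×25 mm section run along each side from the seat's front edge to the front of the backrest, top faces 215 mm above the seat top and outer faces flush with the seat's x-edges; a 25×25 mm post under the front of each armrest stands on the seat at the front corner.


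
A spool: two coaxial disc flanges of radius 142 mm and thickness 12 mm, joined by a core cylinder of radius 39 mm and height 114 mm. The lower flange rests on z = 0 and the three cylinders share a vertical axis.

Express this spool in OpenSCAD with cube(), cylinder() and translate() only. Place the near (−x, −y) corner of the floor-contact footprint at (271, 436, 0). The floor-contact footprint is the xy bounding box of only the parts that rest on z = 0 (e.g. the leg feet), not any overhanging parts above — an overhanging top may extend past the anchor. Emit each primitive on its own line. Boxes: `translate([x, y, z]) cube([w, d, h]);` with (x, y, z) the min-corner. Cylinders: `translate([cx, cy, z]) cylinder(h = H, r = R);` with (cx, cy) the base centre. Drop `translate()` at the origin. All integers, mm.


translate([413, 578, 0]) cylinder(h = 12, r = 142);
translate([413, 578, 12]) cylinder(h = 114, r = 39);
translate([413, 578, 126]) cylinder(h = 12, r = 142);


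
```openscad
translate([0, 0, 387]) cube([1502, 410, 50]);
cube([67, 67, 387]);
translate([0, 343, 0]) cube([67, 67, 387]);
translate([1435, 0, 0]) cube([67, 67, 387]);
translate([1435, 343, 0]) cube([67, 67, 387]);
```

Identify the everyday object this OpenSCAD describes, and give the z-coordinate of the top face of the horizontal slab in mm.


A bench. The seat-top height is 437 mm.

A long slab on four corner posts — a bench. The slab sits at z = 387 with thickness 50, so the top is 387 + 50 = 437 mm.


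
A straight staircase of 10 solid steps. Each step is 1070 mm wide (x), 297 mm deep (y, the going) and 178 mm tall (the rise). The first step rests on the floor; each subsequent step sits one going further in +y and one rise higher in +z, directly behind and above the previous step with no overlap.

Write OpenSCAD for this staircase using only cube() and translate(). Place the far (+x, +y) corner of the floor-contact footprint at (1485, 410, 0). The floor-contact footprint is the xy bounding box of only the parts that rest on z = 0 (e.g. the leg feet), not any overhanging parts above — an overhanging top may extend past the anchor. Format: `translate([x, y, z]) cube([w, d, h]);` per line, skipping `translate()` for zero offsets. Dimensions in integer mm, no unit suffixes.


translate([415, 113, 0]) cube([1070, 297, 178]);
translate([415, 410, 178]) cube([1070, 297, 178]);
translate([415, 707, 356]) cube([1070, 297, 178]);
translate([415, 1004, 534]) cube([1070, 297, 178]);
translate([415, 1301, 712]) cube([1070, 297, 178]);
translate([415, 1598, 890]) cube([1070, 297, 178]);
translate([415, 1895, 1068]) cube([1070, 297, 178]);
translate([415, 2192, 1246]) cube([1070, 297, 178]);
translate([415, 2489, 1424]) cube([1070, 297, 178]);
translate([415, 2786, 1602]) cube([1070, 297, 178]);


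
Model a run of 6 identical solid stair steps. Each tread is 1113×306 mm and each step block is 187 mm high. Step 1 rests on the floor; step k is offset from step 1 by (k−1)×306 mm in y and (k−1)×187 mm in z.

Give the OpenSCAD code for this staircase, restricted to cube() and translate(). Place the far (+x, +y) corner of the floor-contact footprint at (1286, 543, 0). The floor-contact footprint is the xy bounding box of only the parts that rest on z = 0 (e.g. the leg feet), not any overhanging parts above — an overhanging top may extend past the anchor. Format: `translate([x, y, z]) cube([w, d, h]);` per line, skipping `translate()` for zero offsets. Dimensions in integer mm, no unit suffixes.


translate([173, 237, 0]) cube([1113, 306, 187]);
translate([173, 543, 187]) cube([1113, 306, 187]);
translate([173, 849, 374]) cube([1113, 306, 187]);
translate([173, 1155, 561]) cube([1113, 306, 187]);
translate([173, 1461, 748]) cube([1113, 306, 187]);
translate([173, 1767, 935]) cube([1113, 306, 187]);


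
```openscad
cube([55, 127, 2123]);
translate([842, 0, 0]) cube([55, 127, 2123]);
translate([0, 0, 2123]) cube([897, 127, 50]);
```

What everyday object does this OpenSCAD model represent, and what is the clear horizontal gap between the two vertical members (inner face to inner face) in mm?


A door frame. The clear opening width is 787 mm.

Two 2123 mm tall posts with a header on top — a door frame. The left jamb is 55 mm wide at x = 0; the right jamb starts at x = 842. The clear opening is 842 − 55 = 787 mm.


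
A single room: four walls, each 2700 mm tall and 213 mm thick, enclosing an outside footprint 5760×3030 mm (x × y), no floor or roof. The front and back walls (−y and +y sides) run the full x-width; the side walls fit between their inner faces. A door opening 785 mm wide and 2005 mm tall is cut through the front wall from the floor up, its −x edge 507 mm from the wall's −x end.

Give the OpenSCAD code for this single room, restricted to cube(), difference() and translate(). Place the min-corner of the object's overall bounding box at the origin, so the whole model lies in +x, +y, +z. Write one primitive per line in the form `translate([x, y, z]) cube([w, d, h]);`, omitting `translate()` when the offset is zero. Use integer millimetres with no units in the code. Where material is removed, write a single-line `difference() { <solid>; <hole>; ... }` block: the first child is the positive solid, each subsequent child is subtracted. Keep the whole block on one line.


difference() { cube([5760, 213, 2700]); translate([507, 0, 0]) cube([785, 213, 2005]); }
translate([0, 2817, 0]) cube([5760, 213, 2700]);
translate([0, 213, 0]) cube([213, 2604, 2700]);
translate([5547, 213, 0]) cube([213, 2604, 2700]);


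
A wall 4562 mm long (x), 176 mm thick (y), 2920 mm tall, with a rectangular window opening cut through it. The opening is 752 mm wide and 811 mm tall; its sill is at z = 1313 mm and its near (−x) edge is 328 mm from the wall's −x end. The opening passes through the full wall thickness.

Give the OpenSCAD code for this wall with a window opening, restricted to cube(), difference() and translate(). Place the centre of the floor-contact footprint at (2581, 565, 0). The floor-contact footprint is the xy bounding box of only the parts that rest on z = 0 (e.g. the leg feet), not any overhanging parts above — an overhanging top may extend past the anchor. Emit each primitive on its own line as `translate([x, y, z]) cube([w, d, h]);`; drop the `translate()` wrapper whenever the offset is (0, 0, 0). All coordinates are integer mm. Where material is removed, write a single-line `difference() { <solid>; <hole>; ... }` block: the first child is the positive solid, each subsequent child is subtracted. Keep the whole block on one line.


difference() { translate([300, 477, 0]) cube([4562, 176, 2920]); translate([628, 477, 1313]) cube([752, 176, 811]); }


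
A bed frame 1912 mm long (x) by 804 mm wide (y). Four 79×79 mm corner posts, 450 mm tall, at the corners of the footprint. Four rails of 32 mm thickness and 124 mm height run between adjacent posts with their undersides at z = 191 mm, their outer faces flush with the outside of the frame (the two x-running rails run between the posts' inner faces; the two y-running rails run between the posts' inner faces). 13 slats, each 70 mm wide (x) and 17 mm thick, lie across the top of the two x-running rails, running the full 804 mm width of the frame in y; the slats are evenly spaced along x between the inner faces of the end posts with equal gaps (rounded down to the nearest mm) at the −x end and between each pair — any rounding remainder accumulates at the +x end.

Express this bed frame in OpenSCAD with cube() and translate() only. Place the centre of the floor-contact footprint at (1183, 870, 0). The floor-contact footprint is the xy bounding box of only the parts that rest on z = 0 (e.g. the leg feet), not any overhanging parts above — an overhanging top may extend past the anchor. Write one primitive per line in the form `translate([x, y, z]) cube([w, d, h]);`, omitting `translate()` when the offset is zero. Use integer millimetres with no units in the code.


translate([227, 468, 0]) cube([79, 79, 450]);
translate([227, 1193, 0]) cube([79, 79, 450]);
translate([2060, 468, 0]) cube([79, 79, 450]);
translate([2060, 1193, 0]) cube([79, 79, 450]);
translate([306, 468, 191]) cube([1754, 32, 124]);
translate([306, 1240, 191]) cube([1754, 32, 124]);
translate([227, 547, 191]) cube([32, 646, 124]);
translate([2107, 547, 191]) cube([32, 646, 124]);
translate([366, 468, 315]) cube([70, 804, 17]);
translate([496, 468, 315]) cube([70, 804, 17]);
translate([626, 468, 315]) cube([70, 804, 17]);
translate([756, 468, 315]) cube([70, 804, 17]);
translate([886, 468, 315]) cube([70, 804, 17]);
translate([1016, 468, 315]) cube([70, 804, 17]);
translate([1146, 468, 315]) cube([70, 804, 17]);
translate([1276, 468, 315]) cube([70, 804, 17]);
translate([1406, 468, 315]) cube([70, 804, 17]);
translate([1536, 468, 315]) cube([70, 804, 17]);
translate([1666, 468, 315]) cube([70, 804, 17]);
translate([1796, 468, 315]) cube([70, 804, 17]);
translate([1926, 468, 315]) cube([70, 804, 17]);


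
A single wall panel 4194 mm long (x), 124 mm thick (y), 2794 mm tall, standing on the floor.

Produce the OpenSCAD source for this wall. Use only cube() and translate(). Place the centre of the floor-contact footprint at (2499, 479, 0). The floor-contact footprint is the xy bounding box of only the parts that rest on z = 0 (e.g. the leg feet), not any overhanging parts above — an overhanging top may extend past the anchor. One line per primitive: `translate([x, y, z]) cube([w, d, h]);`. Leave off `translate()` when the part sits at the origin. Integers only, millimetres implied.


translate([402, 417, 0]) cube([4194, 124, 2794]);


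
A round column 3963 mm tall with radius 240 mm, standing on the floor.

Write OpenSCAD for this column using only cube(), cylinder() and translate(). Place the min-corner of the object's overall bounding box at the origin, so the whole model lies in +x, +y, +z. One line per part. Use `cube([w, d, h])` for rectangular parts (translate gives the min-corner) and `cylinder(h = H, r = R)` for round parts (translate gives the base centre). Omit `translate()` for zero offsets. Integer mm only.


translate([240, 240, 0]) cylinder(h = 3963, r = 240);


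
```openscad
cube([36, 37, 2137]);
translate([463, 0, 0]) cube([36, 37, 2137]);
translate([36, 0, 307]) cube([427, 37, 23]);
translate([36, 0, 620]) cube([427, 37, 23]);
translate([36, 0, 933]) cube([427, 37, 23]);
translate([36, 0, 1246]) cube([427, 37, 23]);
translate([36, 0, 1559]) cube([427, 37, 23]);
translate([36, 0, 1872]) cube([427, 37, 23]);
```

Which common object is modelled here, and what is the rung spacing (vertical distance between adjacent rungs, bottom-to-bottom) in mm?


A ladder. The rung spacing is 313 mm.

Two tall 36×37 posts with 6 short bars between them — a ladder. Adjacent rungs sit at z = 307 and z = 620, so the spacing is 620 − 307 = 313 mm.


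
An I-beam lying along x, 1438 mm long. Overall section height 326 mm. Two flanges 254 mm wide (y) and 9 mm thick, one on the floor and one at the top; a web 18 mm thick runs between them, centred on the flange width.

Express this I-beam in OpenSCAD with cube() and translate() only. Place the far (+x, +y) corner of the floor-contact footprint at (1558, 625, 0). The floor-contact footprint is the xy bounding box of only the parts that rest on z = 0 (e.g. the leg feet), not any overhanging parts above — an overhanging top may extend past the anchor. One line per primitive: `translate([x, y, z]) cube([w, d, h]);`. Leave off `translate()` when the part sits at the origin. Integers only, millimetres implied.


translate([120, 371, 0]) cube([1438, 254, 9]);
translate([120, 489, 9]) cube([1438, 18, 308]);
translate([120, 371, 317]) cube([1438, 254, 9]);
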